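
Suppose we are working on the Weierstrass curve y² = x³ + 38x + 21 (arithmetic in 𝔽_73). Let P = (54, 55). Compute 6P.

Double-and-add on 6 = (110)₂. Start with P = (54, 55) for the leading 1-bit.
double: tangent at (54, 55): λ = (3·54² + 38)/(2·55) ≡ 26/37. 37⁻¹ ≡ 2 (mod 73) since 37·2 = 74 ≡ 1, so λ ≡ 26·2 ≡ 52.
  x = λ² - 54 - 54 = 2704 - 108 ≡ 41; y = λ·(54 - 41) - 55 ≡ 37. → (41, 37)
add P: (41, 37) + (54, 55). λ = (55 - 37)/(54 - 41) ≡ 18/13 mod 73. 13⁻¹ ≡ 45 (mod 73), so λ ≡ 7.
  x = λ² - 41 - 54 = 49 - 95 ≡ 27; y = λ·(41 - 27) - 37 ≡ 61. → (27, 61)
double: tangent at (27, 61): λ = (3·27² + 38)/(2·61) ≡ 35/49. 49⁻¹ ≡ 3 (mod 73), so λ ≡ 35·3 ≡ 32.
  x = λ² - 27 - 27 = 1024 - 54 ≡ 21; y = λ·(27 - 21) - 61 ≡ 58. → (21, 58)

(21, 58)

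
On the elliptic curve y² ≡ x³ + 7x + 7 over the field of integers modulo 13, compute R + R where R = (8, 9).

(7, 10)

tangent at (8, 9): λ = (3·8² + 7)/(2·9) ≡ 4/5. 5⁻¹ ≡ 8 (mod 13), so λ ≡ 4·8 ≡ 6.
  x = λ² - 8 - 8 = 36 - 16 ≡ 7; y = λ·(8 - 7) - 9 ≡ 10. → (7, 10)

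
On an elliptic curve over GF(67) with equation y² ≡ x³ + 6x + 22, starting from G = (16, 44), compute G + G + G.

(35, 48)

Repeated addition: build up to 3G.
2G: tangent at (16, 44): λ = (3·16² + 6)/(2·44) ≡ 37/21. 21⁻¹ ≡ 16 (mod 67) since 21·16 = 336 ≡ 1, so λ ≡ 37·16 ≡ 56.
  x = λ² - 16 - 16 = 3136 - 32 ≡ 22; y = λ·(16 - 22) - 44 ≡ 22. → (22, 22)
3G: (22, 22) + (16, 44). λ = (44 - 22)/(16 - 22) ≡ 22/61 mod 67. 61⁻¹ ≡ 11 (mod 67) since 61·11 = 671 ≡ 1, so λ ≡ 41.
  x = λ² - 22 - 16 = 1681 - 38 ≡ 35; y = λ·(22 - 35) - 22 ≡ 48. → (35, 48)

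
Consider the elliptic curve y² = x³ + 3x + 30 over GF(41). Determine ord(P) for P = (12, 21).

5

2P: tangent at (12, 21): λ = (3·12² + 3)/(2·21) ≡ 25/1. 1⁻¹ ≡ 1 (mod 41) since 1·1 = 1 ≡ 1, so λ ≡ 25·1 ≡ 25.
  x = λ² - 12 - 12 = 625 - 24 ≡ 27; y = λ·(12 - 27) - 21 ≡ 14. → (27, 14)
3P: (27, 14) + (12, 21). λ = (21 - 14)/(12 - 27) ≡ 7/26 mod 41. 26⁻¹ ≡ 30 (mod 41), so λ ≡ 5.
  x = λ² - 27 - 12 = 25 - 39 ≡ 27; y = λ·(27 - 27) - 14 ≡ 27. → (27, 27)
4P: (27, 27) + (12, 21). λ = (21 - 27)/(12 - 27) ≡ 35/26 mod 41. 26⁻¹ ≡ 30 (mod 41), so λ ≡ 25.
  x = λ² - 27 - 12 = 625 - 39 ≡ 12; y = λ·(27 - 12) - 27 ≡ 20. → (12, 20)
5P: (12, 20) + (12, 21): same x and y₁ ≡ -y₂, so the sum is O.
5P = O, so the order is 5.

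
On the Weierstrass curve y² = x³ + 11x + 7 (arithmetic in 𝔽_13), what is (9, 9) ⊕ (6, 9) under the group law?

(9, 9) + (6, 9). λ = (9 - 9)/(6 - 9) ≡ 0/10 mod 13. 10⁻¹ ≡ 4 (mod 13) since 10·4 = 40 ≡ 1, so λ ≡ 0.
  x = λ² - 9 - 6 = 0 - 15 ≡ 11; y = λ·(9 - 11) - 9 ≡ 4. → (11, 4)

(11, 4)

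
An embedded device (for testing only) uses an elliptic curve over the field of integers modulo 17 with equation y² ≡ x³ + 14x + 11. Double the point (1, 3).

tangent at (1, 3): λ = (3·1² + 14)/(2·3) ≡ 0/6. 6⁻¹ ≡ 3 (mod 17), so λ ≡ 0·3 ≡ 0.
  x = λ² - 1 - 1 = 0 - 2 ≡ 15; y = λ·(1 - 15) - 3 ≡ 14. → (15, 14)

(15, 14)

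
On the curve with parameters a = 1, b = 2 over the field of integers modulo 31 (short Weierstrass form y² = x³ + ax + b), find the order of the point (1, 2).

2P: tangent at (1, 2): λ = (3·1² + 1)/(2·2) ≡ 4/4. 4⁻¹ ≡ 8 (mod 31), so λ ≡ 4·8 ≡ 1.
  x = λ² - 1 - 1 = 1 - 2 ≡ 30; y = λ·(1 - 30) - 2 ≡ 0. → (30, 0)
3P: (30, 0) + (1, 2). λ = (2 - 0)/(1 - 30) ≡ 2/2 mod 31. 2⁻¹ ≡ 16 (mod 31), so λ ≡ 1.
  x = λ² - 30 - 1 = 1 - 31 ≡ 1; y = λ·(30 - 1) - 0 ≡ 29. → (1, 29)
4P: (1, 29) + (1, 2): same x and y₁ ≡ -y₂, so the sum is O.
4P = O, so the order is 4.

4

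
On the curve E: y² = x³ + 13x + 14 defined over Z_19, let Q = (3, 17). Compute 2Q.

tangent at (3, 17): λ = (3·3² + 13)/(2·17) ≡ 2/15. 15⁻¹ ≡ 14 (mod 19), so λ ≡ 2·14 ≡ 9.
  x = λ² - 3 - 3 = 81 - 6 ≡ 18; y = λ·(3 - 18) - 17 ≡ 0. → (18, 0)

(18, 0)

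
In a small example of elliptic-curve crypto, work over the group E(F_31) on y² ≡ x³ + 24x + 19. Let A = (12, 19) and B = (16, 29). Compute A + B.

(12, 19) + (16, 29). λ = (29 - 19)/(16 - 12) ≡ 10/4 mod 31. 4⁻¹ ≡ 8 (mod 31), so λ ≡ 18.
  x = λ² - 12 - 16 = 324 - 28 ≡ 17; y = λ·(12 - 17) - 19 ≡ 15. → (17, 15)

(17, 15)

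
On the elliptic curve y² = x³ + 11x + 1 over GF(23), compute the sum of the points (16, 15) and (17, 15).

(16, 15) + (17, 15). λ = (15 - 15)/(17 - 16) ≡ 0/1 mod 23. 1⁻¹ ≡ 1 (mod 23) since 1·1 = 1 ≡ 1, so λ ≡ 0.
  x = λ² - 16 - 17 = 0 - 33 ≡ 13; y = λ·(16 - 13) - 15 ≡ 8. → (13, 8)

(13, 8)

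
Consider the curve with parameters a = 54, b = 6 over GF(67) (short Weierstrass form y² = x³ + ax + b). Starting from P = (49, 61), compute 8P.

(54, 51)

Double-and-add on 8 = (1000)₂. Start with P = (49, 61) for the leading 1-bit.
double: tangent at (49, 61): λ = (3·49² + 54)/(2·61) ≡ 21/55. 55⁻¹ ≡ 39 (mod 67), so λ ≡ 21·39 ≡ 15.
  x = λ² - 49 - 49 = 225 - 98 ≡ 60; y = λ·(49 - 60) - 61 ≡ 42. → (60, 42)
double: tangent at (60, 42): λ = (3·60² + 54)/(2·42) ≡ 0/17. 17⁻¹ ≡ 4 (mod 67), so λ ≡ 0·4 ≡ 0.
  x = λ² - 60 - 60 = 0 - 120 ≡ 14; y = λ·(60 - 14) - 42 ≡ 25. → (14, 25)
double: tangent at (14, 25): λ = (3·14² + 54)/(2·25) ≡ 39/50. 50⁻¹ ≡ 63 (mod 67) since 50·63 = 3150 ≡ 1, so λ ≡ 39·63 ≡ 45.
  x = λ² - 14 - 14 = 2025 - 28 ≡ 54; y = λ·(14 - 54) - 25 ≡ 51. → (54, 51)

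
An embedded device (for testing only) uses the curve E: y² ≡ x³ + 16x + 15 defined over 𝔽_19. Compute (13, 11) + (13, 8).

The two points share x = 13 and their y-coordinates satisfy 11 + 8 ≡ 0 (mod 19), so they are inverses. Their sum is the point at infinity.

O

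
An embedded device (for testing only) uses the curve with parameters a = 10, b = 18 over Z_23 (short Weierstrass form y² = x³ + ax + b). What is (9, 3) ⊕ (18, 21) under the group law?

(9, 3) + (18, 21). λ = (21 - 3)/(18 - 9) ≡ 18/9 mod 23. 9⁻¹ ≡ 18 (mod 23) since 9·18 = 162 ≡ 1, so λ ≡ 2.
  x = λ² - 9 - 18 = 4 - 27 ≡ 0; y = λ·(9 - 0) - 3 ≡ 15. → (0, 15)

(0, 15)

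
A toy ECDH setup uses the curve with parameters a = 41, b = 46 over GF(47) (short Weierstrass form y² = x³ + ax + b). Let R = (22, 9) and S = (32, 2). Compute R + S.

(22, 9) + (32, 2). λ = (2 - 9)/(32 - 22) ≡ 40/10 mod 47. 10⁻¹ ≡ 33 (mod 47) since 10·33 = 330 ≡ 1, so λ ≡ 4.
  x = λ² - 22 - 32 = 16 - 54 ≡ 9; y = λ·(22 - 9) - 9 ≡ 43. → (9, 43)

(9, 43)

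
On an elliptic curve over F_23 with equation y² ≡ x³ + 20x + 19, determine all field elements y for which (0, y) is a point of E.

none

x³ + 20x + 19 = 19 ≡ 19 (mod 23).
19 is a non-residue mod 23; no y exists.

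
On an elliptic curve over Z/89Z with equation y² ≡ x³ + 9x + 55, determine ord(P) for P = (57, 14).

2P: tangent at (57, 14): λ = (3·57² + 9)/(2·14) ≡ 55/28. 28⁻¹ ≡ 35 (mod 89) since 28·35 = 980 ≡ 1, so λ ≡ 55·35 ≡ 56.
  x = λ² - 57 - 57 = 3136 - 114 ≡ 85; y = λ·(57 - 85) - 14 ≡ 20. → (85, 20)
3P: (85, 20) + (57, 14). λ = (14 - 20)/(57 - 85) ≡ 83/61 mod 89. 61⁻¹ ≡ 54 (mod 89), so λ ≡ 32.
  x = λ² - 85 - 57 = 1024 - 142 ≡ 81; y = λ·(85 - 81) - 20 ≡ 19. → (81, 19)
4P: (81, 19) + (57, 14). λ = (14 - 19)/(57 - 81) ≡ 84/65 mod 89. 65⁻¹ ≡ 63 (mod 89) since 65·63 = 4095 ≡ 1, so λ ≡ 41.
  x = λ² - 81 - 57 = 1681 - 138 ≡ 30; y = λ·(81 - 30) - 19 ≡ 25. → (30, 25)
5P: (30, 25) + (57, 14). λ = (14 - 25)/(57 - 30) ≡ 78/27 mod 89. 27⁻¹ ≡ 33 (mod 89) since 27·33 = 891 ≡ 1, so λ ≡ 82.
  x = λ² - 30 - 57 = 6724 - 87 ≡ 51; y = λ·(30 - 51) - 25 ≡ 33. → (51, 33)
6P: (51, 33) + (57, 14). λ = (14 - 33)/(57 - 51) ≡ 70/6 mod 89. 6⁻¹ ≡ 15 (mod 89), so λ ≡ 71.
  x = λ² - 51 - 57 = 5041 - 108 ≡ 38; y = λ·(51 - 38) - 33 ≡ 0. → (38, 0)
7P: (38, 0) + (57, 14). λ = (14 - 0)/(57 - 38) ≡ 14/19 mod 89. 19⁻¹ ≡ 75 (mod 89) since 19·75 = 1425 ≡ 1, so λ ≡ 71.
  x = λ² - 38 - 57 = 5041 - 95 ≡ 51; y = λ·(38 - 51) - 0 ≡ 56. → (51, 56)
8P: (51, 56) + (57, 14). λ = (14 - 56)/(57 - 51) ≡ 47/6 mod 89. 6⁻¹ ≡ 15 (mod 89) since 6·15 = 90 ≡ 1, so λ ≡ 82.
  x = λ² - 51 - 57 = 6724 - 108 ≡ 30; y = λ·(51 - 30) - 56 ≡ 64. → (30, 64)
9P: (30, 64) + (57, 14). λ = (14 - 64)/(57 - 30) ≡ 39/27 mod 89. 27⁻¹ ≡ 33 (mod 89), so λ ≡ 41.
  x = λ² - 30 - 57 = 1681 - 87 ≡ 81; y = λ·(30 - 81) - 64 ≡ 70. → (81, 70)
10P: (81, 70) + (57, 14). λ = (14 - 70)/(57 - 81) ≡ 33/65 mod 89. 65⁻¹ ≡ 63 (mod 89), so λ ≡ 32.
  x = λ² - 81 - 57 = 1024 - 138 ≡ 85; y = λ·(81 - 85) - 70 ≡ 69. → (85, 69)
11P: (85, 69) + (57, 14). λ = (14 - 69)/(57 - 85) ≡ 34/61 mod 89. 61⁻¹ ≡ 54 (mod 89), so λ ≡ 56.
  x = λ² - 85 - 57 = 3136 - 142 ≡ 57; y = λ·(85 - 57) - 69 ≡ 75. → (57, 75)
12P: (57, 75) + (57, 14): same x and y₁ ≡ -y₂, so the sum is ∞.
12P = ∞, so the order is 12.

12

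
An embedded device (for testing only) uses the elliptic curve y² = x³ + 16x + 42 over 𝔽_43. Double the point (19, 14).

tangent at (19, 14): λ = (3·19² + 16)/(2·14) ≡ 24/28. 28⁻¹ ≡ 20 (mod 43), so λ ≡ 24·20 ≡ 7.
  x = λ² - 19 - 19 = 49 - 38 ≡ 11; y = λ·(19 - 11) - 14 ≡ 42. → (11, 42)

(11, 42)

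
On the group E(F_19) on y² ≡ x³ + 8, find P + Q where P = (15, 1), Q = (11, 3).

(17, 0)

(15, 1) + (11, 3). λ = (3 - 1)/(11 - 15) ≡ 2/15 mod 19. 15⁻¹ ≡ 14 (mod 19), so λ ≡ 9.
  x = λ² - 15 - 11 = 81 - 26 ≡ 17; y = λ·(15 - 17) - 1 ≡ 0. → (17, 0)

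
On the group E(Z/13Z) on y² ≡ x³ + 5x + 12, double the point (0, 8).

(10, 10)

tangent at (0, 8): λ = (3·0² + 5)/(2·8) ≡ 5/3. 3⁻¹ ≡ 9 (mod 13), so λ ≡ 5·9 ≡ 6.
  x = λ² - 0 - 0 = 36 - 0 ≡ 10; y = λ·(0 - 10) - 8 ≡ 10. → (10, 10)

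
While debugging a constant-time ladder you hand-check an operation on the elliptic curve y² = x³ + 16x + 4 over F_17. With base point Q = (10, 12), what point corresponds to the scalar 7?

Double-and-add on 7 = (111)₂. Start with Q = (10, 12) for the leading 1-bit.
double: tangent at (10, 12): λ = (3·10² + 16)/(2·12) ≡ 10/7. 7⁻¹ ≡ 5 (mod 17) since 7·5 = 35 ≡ 1, so λ ≡ 10·5 ≡ 16.
  x = λ² - 10 - 10 = 256 - 20 ≡ 15; y = λ·(10 - 15) - 12 ≡ 10. → (15, 10)
add Q: (15, 10) + (10, 12). λ = (12 - 10)/(10 - 15) ≡ 2/12 mod 17. 12⁻¹ ≡ 10 (mod 17) since 12·10 = 120 ≡ 1, so λ ≡ 3.
  x = λ² - 15 - 10 = 9 - 25 ≡ 1; y = λ·(15 - 1) - 10 ≡ 15. → (1, 15)
double: tangent at (1, 15): λ = (3·1² + 16)/(2·15) ≡ 2/13. 13⁻¹ ≡ 4 (mod 17), so λ ≡ 2·4 ≡ 8.
  x = λ² - 1 - 1 = 64 - 2 ≡ 11; y = λ·(1 - 11) - 15 ≡ 7. → (11, 7)
add Q: (11, 7) + (10, 12). λ = (12 - 7)/(10 - 11) ≡ 5/16 mod 17. 16⁻¹ ≡ 16 (mod 17), so λ ≡ 12.
  x = λ² - 11 - 10 = 144 - 21 ≡ 4; y = λ·(11 - 4) - 7 ≡ 9. → (4, 9)

(4, 9)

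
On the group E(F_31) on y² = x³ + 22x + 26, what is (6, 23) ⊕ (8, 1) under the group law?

(14, 3)

(6, 23) + (8, 1). λ = (1 - 23)/(8 - 6) ≡ 9/2 mod 31. 2⁻¹ ≡ 16 (mod 31), so λ ≡ 20.
  x = λ² - 6 - 8 = 400 - 14 ≡ 14; y = λ·(6 - 14) - 23 ≡ 3. → (14, 3)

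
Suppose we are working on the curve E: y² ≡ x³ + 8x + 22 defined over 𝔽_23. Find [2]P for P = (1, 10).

(14, 7)

tangent at (1, 10): λ = (3·1² + 8)/(2·10) ≡ 11/20. 20⁻¹ ≡ 15 (mod 23), so λ ≡ 11·15 ≡ 4.
  x = λ² - 1 - 1 = 16 - 2 ≡ 14; y = λ·(1 - 14) - 10 ≡ 7. → (14, 7)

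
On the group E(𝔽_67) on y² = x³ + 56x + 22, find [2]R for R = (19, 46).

(29, 21)

tangent at (19, 46): λ = (3·19² + 56)/(2·46) ≡ 0/25. 25⁻¹ ≡ 59 (mod 67), so λ ≡ 0·59 ≡ 0.
  x = λ² - 19 - 19 = 0 - 38 ≡ 29; y = λ·(19 - 29) - 46 ≡ 21. → (29, 21)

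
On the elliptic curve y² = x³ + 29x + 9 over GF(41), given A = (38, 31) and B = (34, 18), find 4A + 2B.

(4, 36)

First 4A:
Double-and-add on 4 = (100)₂. Start with A = (38, 31) for the leading 1-bit.
double: tangent at (38, 31): λ = (3·38² + 29)/(2·31) ≡ 15/21. 21⁻¹ ≡ 2 (mod 41), so λ ≡ 15·2 ≡ 30.
  x = λ² - 38 - 38 = 900 - 76 ≡ 4; y = λ·(38 - 4) - 31 ≡ 5. → (4, 5)
double: tangent at (4, 5): λ = (3·4² + 29)/(2·5) ≡ 36/10. 10⁻¹ ≡ 37 (mod 41), so λ ≡ 36·37 ≡ 20.
  x = λ² - 4 - 4 = 400 - 8 ≡ 23; y = λ·(4 - 23) - 5 ≡ 25. → (23, 25)
4A = (23, 25).
Next 2B:
Repeated addition: build up to 2B.
2B: tangent at (34, 18): λ = (3·34² + 29)/(2·18) ≡ 12/36. 36⁻¹ ≡ 8 (mod 41), so λ ≡ 12·8 ≡ 14.
  x = λ² - 34 - 34 = 196 - 68 ≡ 5; y = λ·(34 - 5) - 18 ≡ 19. → (5, 19)
2B = (5, 19).
Finally 4A + 2B:
(23, 25) + (5, 19). λ = (19 - 25)/(5 - 23) ≡ 35/23 mod 41. 23⁻¹ ≡ 25 (mod 41) since 23·25 = 575 ≡ 1, so λ ≡ 14.
  x = λ² - 23 - 5 = 196 - 28 ≡ 4; y = λ·(23 - 4) - 25 ≡ 36. → (4, 36)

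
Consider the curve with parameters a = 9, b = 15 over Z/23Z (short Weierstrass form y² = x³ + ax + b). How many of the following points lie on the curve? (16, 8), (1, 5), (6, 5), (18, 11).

2

(16, 8): 8² ≡ 18, rhs ≡ 0 → off.
(1, 5): 5² ≡ 2, rhs ≡ 2 → on.
(6, 5): 5² ≡ 2, rhs ≡ 9 → off.
(18, 11): 11² ≡ 6, rhs ≡ 6 → on.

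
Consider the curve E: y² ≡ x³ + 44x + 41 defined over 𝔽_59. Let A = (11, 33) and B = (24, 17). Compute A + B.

(51, 48)

(11, 33) + (24, 17). λ = (17 - 33)/(24 - 11) ≡ 43/13 mod 59. 13⁻¹ ≡ 50 (mod 59), so λ ≡ 26.
  x = λ² - 11 - 24 = 676 - 35 ≡ 51; y = λ·(11 - 51) - 33 ≡ 48. → (51, 48)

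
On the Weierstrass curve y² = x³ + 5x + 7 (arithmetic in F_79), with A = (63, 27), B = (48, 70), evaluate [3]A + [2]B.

First 3A:
Repeated addition: build up to 3A.
2A: tangent at (63, 27): λ = (3·63² + 5)/(2·27) ≡ 62/54. 54⁻¹ ≡ 60 (mod 79), so λ ≡ 62·60 ≡ 7.
  x = λ² - 63 - 63 = 49 - 126 ≡ 2; y = λ·(63 - 2) - 27 ≡ 5. → (2, 5)
3A: (2, 5) + (63, 27). λ = (27 - 5)/(63 - 2) ≡ 22/61 mod 79. 61⁻¹ ≡ 57 (mod 79), so λ ≡ 69.
  x = λ² - 2 - 63 = 4761 - 65 ≡ 35; y = λ·(2 - 35) - 5 ≡ 9. → (35, 9)
3A = (35, 9).
Next 2B:
Repeated addition: build up to 2B.
2B: tangent at (48, 70): λ = (3·48² + 5)/(2·70) ≡ 44/61. 61⁻¹ ≡ 57 (mod 79), so λ ≡ 44·57 ≡ 59.
  x = λ² - 48 - 48 = 3481 - 96 ≡ 67; y = λ·(48 - 67) - 70 ≡ 73. → (67, 73)
2B = (67, 73).
Finally 3A + 2B:
(35, 9) + (67, 73). λ = (73 - 9)/(67 - 35) ≡ 64/32 mod 79. 32⁻¹ ≡ 42 (mod 79) since 32·42 = 1344 ≡ 1, so λ ≡ 2.
  x = λ² - 35 - 67 = 4 - 102 ≡ 60; y = λ·(35 - 60) - 9 ≡ 20. → (60, 20)

(60, 20)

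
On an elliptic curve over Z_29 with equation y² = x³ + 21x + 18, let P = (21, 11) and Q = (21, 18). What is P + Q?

O

The two points share x = 21 and their y-coordinates satisfy 11 + 18 ≡ 0 (mod 29), so they are inverses. Their sum is the point at infinity.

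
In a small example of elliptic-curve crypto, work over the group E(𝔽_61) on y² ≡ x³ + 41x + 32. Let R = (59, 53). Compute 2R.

tangent at (59, 53): λ = (3·59² + 41)/(2·53) ≡ 53/45. 45⁻¹ ≡ 19 (mod 61), so λ ≡ 53·19 ≡ 31.
  x = λ² - 59 - 59 = 961 - 118 ≡ 50; y = λ·(59 - 50) - 53 ≡ 43. → (50, 43)

(50, 43)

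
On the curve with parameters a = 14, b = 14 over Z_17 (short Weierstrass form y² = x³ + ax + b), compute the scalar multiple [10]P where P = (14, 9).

(3, 7)

Repeated addition: build up to 10P.
2P: tangent at (14, 9): λ = (3·14² + 14)/(2·9) ≡ 7/1. 1⁻¹ ≡ 1 (mod 17), so λ ≡ 7·1 ≡ 7.
  x = λ² - 14 - 14 = 49 - 28 ≡ 4; y = λ·(14 - 4) - 9 ≡ 10. → (4, 10)
3P: (4, 10) + (14, 9). λ = (9 - 10)/(14 - 4) ≡ 16/10 mod 17. 10⁻¹ ≡ 12 (mod 17) since 10·12 = 120 ≡ 1, so λ ≡ 5.
  x = λ² - 4 - 14 = 25 - 18 ≡ 7; y = λ·(4 - 7) - 10 ≡ 9. → (7, 9)
4P: (7, 9) + (14, 9). λ = (9 - 9)/(14 - 7) ≡ 0/7 mod 17. 7⁻¹ ≡ 5 (mod 17) since 7·5 = 35 ≡ 1, so λ ≡ 0.
  x = λ² - 7 - 14 = 0 - 21 ≡ 13; y = λ·(7 - 13) - 9 ≡ 8. → (13, 8)
5P: (13, 8) + (14, 9). λ = (9 - 8)/(14 - 13) ≡ 1/1 mod 17. 1⁻¹ ≡ 1 (mod 17), so λ ≡ 1.
  x = λ² - 13 - 14 = 1 - 27 ≡ 8; y = λ·(13 - 8) - 8 ≡ 14. → (8, 14)
6P: (8, 14) + (14, 9). λ = (9 - 14)/(14 - 8) ≡ 12/6 mod 17. 6⁻¹ ≡ 3 (mod 17), so λ ≡ 2.
  x = λ² - 8 - 14 = 4 - 22 ≡ 16; y = λ·(8 - 16) - 14 ≡ 4. → (16, 4)
7P: (16, 4) + (14, 9). λ = (9 - 4)/(14 - 16) ≡ 5/15 mod 17. 15⁻¹ ≡ 8 (mod 17), so λ ≡ 6.
  x = λ² - 16 - 14 = 36 - 30 ≡ 6; y = λ·(16 - 6) - 4 ≡ 5. → (6, 5)
8P: (6, 5) + (14, 9). λ = (9 - 5)/(14 - 6) ≡ 4/8 mod 17. 8⁻¹ ≡ 15 (mod 17), so λ ≡ 9.
  x = λ² - 6 - 14 = 81 - 20 ≡ 10; y = λ·(6 - 10) - 5 ≡ 10. → (10, 10)
9P: (10, 10) + (14, 9). λ = (9 - 10)/(14 - 10) ≡ 16/4 mod 17. 4⁻¹ ≡ 13 (mod 17), so λ ≡ 4.
  x = λ² - 10 - 14 = 16 - 24 ≡ 9; y = λ·(10 - 9) - 10 ≡ 11. → (9, 11)
10P: (9, 11) + (14, 9). λ = (9 - 11)/(14 - 9) ≡ 15/5 mod 17. 5⁻¹ ≡ 7 (mod 17), so λ ≡ 3.
  x = λ² - 9 - 14 = 9 - 23 ≡ 3; y = λ·(9 - 3) - 11 ≡ 7. → (3, 7)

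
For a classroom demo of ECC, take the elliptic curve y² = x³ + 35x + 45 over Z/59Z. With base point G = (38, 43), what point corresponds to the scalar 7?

Double-and-add on 7 = (111)₂. Start with G = (38, 43) for the leading 1-bit.
double: tangent at (38, 43): λ = (3·38² + 35)/(2·43) ≡ 1/27. 27⁻¹ ≡ 35 (mod 59), so λ ≡ 1·35 ≡ 35.
  x = λ² - 38 - 38 = 1225 - 76 ≡ 28; y = λ·(38 - 28) - 43 ≡ 12. → (28, 12)
add G: (28, 12) + (38, 43). λ = (43 - 12)/(38 - 28) ≡ 31/10 mod 59. 10⁻¹ ≡ 6 (mod 59), so λ ≡ 9.
  x = λ² - 28 - 38 = 81 - 66 ≡ 15; y = λ·(28 - 15) - 12 ≡ 46. → (15, 46)
double: tangent at (15, 46): λ = (3·15² + 35)/(2·46) ≡ 2/33. 33⁻¹ ≡ 34 (mod 59) since 33·34 = 1122 ≡ 1, so λ ≡ 2·34 ≡ 9.
  x = λ² - 15 - 15 = 81 - 30 ≡ 51; y = λ·(15 - 51) - 46 ≡ 43. → (51, 43)
add G: (51, 43) + (38, 43). λ = (43 - 43)/(38 - 51) ≡ 0/46 mod 59. 46⁻¹ ≡ 9 (mod 59) since 46·9 = 414 ≡ 1, so λ ≡ 0.
  x = λ² - 51 - 38 = 0 - 89 ≡ 29; y = λ·(51 - 29) - 43 ≡ 16. → (29, 16)

(29, 16)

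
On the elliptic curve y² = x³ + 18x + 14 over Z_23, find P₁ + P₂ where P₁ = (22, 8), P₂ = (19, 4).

(17, 14)

(22, 8) + (19, 4). λ = (4 - 8)/(19 - 22) ≡ 19/20 mod 23. 20⁻¹ ≡ 15 (mod 23), so λ ≡ 9.
  x = λ² - 22 - 19 = 81 - 41 ≡ 17; y = λ·(22 - 17) - 8 ≡ 14. → (17, 14)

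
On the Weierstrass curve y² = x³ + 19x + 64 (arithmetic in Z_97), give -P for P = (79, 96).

-(79, 96) = (79, -96 mod 97) = (79, 1).

(79, 1)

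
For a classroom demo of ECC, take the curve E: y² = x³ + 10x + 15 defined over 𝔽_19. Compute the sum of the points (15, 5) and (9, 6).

(15, 5) + (9, 6). λ = (6 - 5)/(9 - 15) ≡ 1/13 mod 19. 13⁻¹ ≡ 3 (mod 19) since 13·3 = 39 ≡ 1, so λ ≡ 3.
  x = λ² - 15 - 9 = 9 - 24 ≡ 4; y = λ·(15 - 4) - 5 ≡ 9. → (4, 9)

(4, 9)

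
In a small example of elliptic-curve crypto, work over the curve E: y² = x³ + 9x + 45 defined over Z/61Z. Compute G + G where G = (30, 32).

(23, 6)

tangent at (30, 32): λ = (3·30² + 9)/(2·32) ≡ 25/3. 3⁻¹ ≡ 41 (mod 61) since 3·41 = 123 ≡ 1, so λ ≡ 25·41 ≡ 49.
  x = λ² - 30 - 30 = 2401 - 60 ≡ 23; y = λ·(30 - 23) - 32 ≡ 6. → (23, 6)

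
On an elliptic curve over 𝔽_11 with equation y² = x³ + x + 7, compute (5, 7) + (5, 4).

O

The two points share x = 5 and their y-coordinates satisfy 7 + 4 ≡ 0 (mod 11), so they are inverses. Their sum is O.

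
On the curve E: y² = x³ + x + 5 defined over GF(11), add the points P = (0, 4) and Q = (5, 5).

(10, 5)

(0, 4) + (5, 5). λ = (5 - 4)/(5 - 0) ≡ 1/5 mod 11. 5⁻¹ ≡ 9 (mod 11) since 5·9 = 45 ≡ 1, so λ ≡ 9.
  x = λ² - 0 - 5 = 81 - 5 ≡ 10; y = λ·(0 - 10) - 4 ≡ 5. → (10, 5)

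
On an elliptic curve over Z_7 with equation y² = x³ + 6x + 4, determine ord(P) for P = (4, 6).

5

2P: tangent at (4, 6): λ = (3·4² + 6)/(2·6) ≡ 5/5. 5⁻¹ ≡ 3 (mod 7) since 5·3 = 15 ≡ 1, so λ ≡ 5·3 ≡ 1.
  x = λ² - 4 - 4 = 1 - 8 ≡ 0; y = λ·(4 - 0) - 6 ≡ 5. → (0, 5)
3P: (0, 5) + (4, 6). λ = (6 - 5)/(4 - 0) ≡ 1/4 mod 7. 4⁻¹ ≡ 2 (mod 7), so λ ≡ 2.
  x = λ² - 0 - 4 = 4 - 4 ≡ 0; y = λ·(0 - 0) - 5 ≡ 2. → (0, 2)
4P: (0, 2) + (4, 6). λ = (6 - 2)/(4 - 0) ≡ 4/4 mod 7. 4⁻¹ ≡ 2 (mod 7) since 4·2 = 8 ≡ 1, so λ ≡ 1.
  x = λ² - 0 - 4 = 1 - 4 ≡ 4; y = λ·(0 - 4) - 2 ≡ 1. → (4, 1)
5P: (4, 1) + (4, 6): same x and y₁ ≡ -y₂, so the sum is O.
5P = O, so the order is 5.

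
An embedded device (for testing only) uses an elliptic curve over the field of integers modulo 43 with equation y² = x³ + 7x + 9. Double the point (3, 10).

(30, 0)

tangent at (3, 10): λ = (3·3² + 7)/(2·10) ≡ 34/20. 20⁻¹ ≡ 28 (mod 43) since 20·28 = 560 ≡ 1, so λ ≡ 34·28 ≡ 6.
  x = λ² - 3 - 3 = 36 - 6 ≡ 30; y = λ·(3 - 30) - 10 ≡ 0. → (30, 0)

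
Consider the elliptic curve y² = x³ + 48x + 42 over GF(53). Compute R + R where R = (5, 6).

tangent at (5, 6): λ = (3·5² + 48)/(2·6) ≡ 17/12. 12⁻¹ ≡ 31 (mod 53), so λ ≡ 17·31 ≡ 50.
  x = λ² - 5 - 5 = 2500 - 10 ≡ 52; y = λ·(5 - 52) - 6 ≡ 29. → (52, 29)

(52, 29)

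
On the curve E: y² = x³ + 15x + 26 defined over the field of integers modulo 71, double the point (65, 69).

(39, 19)

tangent at (65, 69): λ = (3·65² + 15)/(2·69) ≡ 52/67. 67⁻¹ ≡ 53 (mod 71), so λ ≡ 52·53 ≡ 58.
  x = λ² - 65 - 65 = 3364 - 130 ≡ 39; y = λ·(65 - 39) - 69 ≡ 19. → (39, 19)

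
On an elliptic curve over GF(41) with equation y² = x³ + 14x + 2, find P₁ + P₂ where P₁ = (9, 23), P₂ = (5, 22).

(9, 23) + (5, 22). λ = (22 - 23)/(5 - 9) ≡ 40/37 mod 41. 37⁻¹ ≡ 10 (mod 41), so λ ≡ 31.
  x = λ² - 9 - 5 = 961 - 14 ≡ 4; y = λ·(9 - 4) - 23 ≡ 9. → (4, 9)

(4, 9)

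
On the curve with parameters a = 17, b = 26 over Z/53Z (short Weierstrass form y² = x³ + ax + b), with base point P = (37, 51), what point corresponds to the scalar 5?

(14, 27)

Repeated addition: build up to 5P.
2P: tangent at (37, 51): λ = (3·37² + 17)/(2·51) ≡ 43/49. 49⁻¹ ≡ 13 (mod 53), so λ ≡ 43·13 ≡ 29.
  x = λ² - 37 - 37 = 841 - 74 ≡ 25; y = λ·(37 - 25) - 51 ≡ 32. → (25, 32)
3P: (25, 32) + (37, 51). λ = (51 - 32)/(37 - 25) ≡ 19/12 mod 53. 12⁻¹ ≡ 31 (mod 53), so λ ≡ 6.
  x = λ² - 25 - 37 = 36 - 62 ≡ 27; y = λ·(25 - 27) - 32 ≡ 9. → (27, 9)
4P: (27, 9) + (37, 51). λ = (51 - 9)/(37 - 27) ≡ 42/10 mod 53. 10⁻¹ ≡ 16 (mod 53) since 10·16 = 160 ≡ 1, so λ ≡ 36.
  x = λ² - 27 - 37 = 1296 - 64 ≡ 13; y = λ·(27 - 13) - 9 ≡ 18. → (13, 18)
5P: (13, 18) + (37, 51). λ = (51 - 18)/(37 - 13) ≡ 33/24 mod 53. 24⁻¹ ≡ 42 (mod 53) since 24·42 = 1008 ≡ 1, so λ ≡ 8.
  x = λ² - 13 - 37 = 64 - 50 ≡ 14; y = λ·(13 - 14) - 18 ≡ 27. → (14, 27)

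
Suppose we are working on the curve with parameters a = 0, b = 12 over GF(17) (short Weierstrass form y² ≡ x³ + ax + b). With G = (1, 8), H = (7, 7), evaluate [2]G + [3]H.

First 2G:
Repeated addition: build up to 2G.
2G: tangent at (1, 8): λ = (3·1² + 0)/(2·8) ≡ 3/16. 16⁻¹ ≡ 16 (mod 17) since 16·16 = 256 ≡ 1, so λ ≡ 3·16 ≡ 14.
  x = λ² - 1 - 1 = 196 - 2 ≡ 7; y = λ·(1 - 7) - 8 ≡ 10. → (7, 10)
2G = (7, 10).
Next 3H:
Repeated addition: build up to 3H.
2H: tangent at (7, 7): λ = (3·7² + 0)/(2·7) ≡ 11/14. 14⁻¹ ≡ 11 (mod 17) since 14·11 = 154 ≡ 1, so λ ≡ 11·11 ≡ 2.
  x = λ² - 7 - 7 = 4 - 14 ≡ 7; y = λ·(7 - 7) - 7 ≡ 10. → (7, 10)
3H: (7, 10) + (7, 7): same x and y₁ ≡ -y₂, so the sum is 𝒪.
3H = 𝒪.
Finally 2G + 3H:
(7, 10) + 𝒪 = (7, 10) (identity).

(7, 10)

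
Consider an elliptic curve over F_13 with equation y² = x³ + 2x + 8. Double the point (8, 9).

(9, 12)

tangent at (8, 9): λ = (3·8² + 2)/(2·9) ≡ 12/5. 5⁻¹ ≡ 8 (mod 13) since 5·8 = 40 ≡ 1, so λ ≡ 12·8 ≡ 5.
  x = λ² - 8 - 8 = 25 - 16 ≡ 9; y = λ·(8 - 9) - 9 ≡ 12. → (9, 12)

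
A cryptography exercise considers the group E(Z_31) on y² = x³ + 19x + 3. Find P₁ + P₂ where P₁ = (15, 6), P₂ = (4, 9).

(15, 6) + (4, 9). λ = (9 - 6)/(4 - 15) ≡ 3/20 mod 31. 20⁻¹ ≡ 14 (mod 31), so λ ≡ 11.
  x = λ² - 15 - 4 = 121 - 19 ≡ 9; y = λ·(15 - 9) - 6 ≡ 29. → (9, 29)

(9, 29)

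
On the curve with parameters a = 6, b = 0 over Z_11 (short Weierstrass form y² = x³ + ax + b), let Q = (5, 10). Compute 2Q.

tangent at (5, 10): λ = (3·5² + 6)/(2·10) ≡ 4/9. 9⁻¹ ≡ 5 (mod 11) since 9·5 = 45 ≡ 1, so λ ≡ 4·5 ≡ 9.
  x = λ² - 5 - 5 = 81 - 10 ≡ 5; y = λ·(5 - 5) - 10 ≡ 1. → (5, 1)

(5, 1)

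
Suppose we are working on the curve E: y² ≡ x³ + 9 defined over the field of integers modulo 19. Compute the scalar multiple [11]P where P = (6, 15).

(9, 15)

Repeated addition: build up to 11P.
2P: tangent at (6, 15): λ = (3·6² + 0)/(2·15) ≡ 13/11. 11⁻¹ ≡ 7 (mod 19), so λ ≡ 13·7 ≡ 15.
  x = λ² - 6 - 6 = 225 - 12 ≡ 4; y = λ·(6 - 4) - 15 ≡ 15. → (4, 15)
3P: (4, 15) + (6, 15). λ = (15 - 15)/(6 - 4) ≡ 0/2 mod 19. 2⁻¹ ≡ 10 (mod 19), so λ ≡ 0.
  x = λ² - 4 - 6 = 0 - 10 ≡ 9; y = λ·(4 - 9) - 15 ≡ 4. → (9, 4)
4P: (9, 4) + (6, 15). λ = (15 - 4)/(6 - 9) ≡ 11/16 mod 19. 16⁻¹ ≡ 6 (mod 19), so λ ≡ 9.
  x = λ² - 9 - 6 = 81 - 15 ≡ 9; y = λ·(9 - 9) - 4 ≡ 15. → (9, 15)
5P: (9, 15) + (6, 15). λ = (15 - 15)/(6 - 9) ≡ 0/16 mod 19. 16⁻¹ ≡ 6 (mod 19) since 16·6 = 96 ≡ 1, so λ ≡ 0.
  x = λ² - 9 - 6 = 0 - 15 ≡ 4; y = λ·(9 - 4) - 15 ≡ 4. → (4, 4)
6P: (4, 4) + (6, 15). λ = (15 - 4)/(6 - 4) ≡ 11/2 mod 19. 2⁻¹ ≡ 10 (mod 19) since 2·10 = 20 ≡ 1, so λ ≡ 15.
  x = λ² - 4 - 6 = 225 - 10 ≡ 6; y = λ·(4 - 6) - 4 ≡ 4. → (6, 4)
7P: (6, 4) + (6, 15): same x and y₁ ≡ -y₂, so the sum is ∞.
8P: ∞ + (6, 15) = (6, 15) (identity).
9P: tangent at (6, 15): λ = (3·6² + 0)/(2·15) ≡ 13/11. 11⁻¹ ≡ 7 (mod 19), so λ ≡ 13·7 ≡ 15.
  x = λ² - 6 - 6 = 225 - 12 ≡ 4; y = λ·(6 - 4) - 15 ≡ 15. → (4, 15)
10P: (4, 15) + (6, 15). λ = (15 - 15)/(6 - 4) ≡ 0/2 mod 19. 2⁻¹ ≡ 10 (mod 19) since 2·10 = 20 ≡ 1, so λ ≡ 0.
  x = λ² - 4 - 6 = 0 - 10 ≡ 9; y = λ·(4 - 9) - 15 ≡ 4. → (9, 4)
11P: (9, 4) + (6, 15). λ = (15 - 4)/(6 - 9) ≡ 11/16 mod 19. 16⁻¹ ≡ 6 (mod 19) since 16·6 = 96 ≡ 1, so λ ≡ 9.
  x = λ² - 9 - 6 = 81 - 15 ≡ 9; y = λ·(9 - 9) - 4 ≡ 15. → (9, 15)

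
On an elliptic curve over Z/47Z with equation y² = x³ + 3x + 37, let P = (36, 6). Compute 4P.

Repeated addition: build up to 4P.
2P: tangent at (36, 6): λ = (3·36² + 3)/(2·6) ≡ 37/12. 12⁻¹ ≡ 4 (mod 47) since 12·4 = 48 ≡ 1, so λ ≡ 37·4 ≡ 7.
  x = λ² - 36 - 36 = 49 - 72 ≡ 24; y = λ·(36 - 24) - 6 ≡ 31. → (24, 31)
3P: (24, 31) + (36, 6). λ = (6 - 31)/(36 - 24) ≡ 22/12 mod 47. 12⁻¹ ≡ 4 (mod 47), so λ ≡ 41.
  x = λ² - 24 - 36 = 1681 - 60 ≡ 23; y = λ·(24 - 23) - 31 ≡ 10. → (23, 10)
4P: (23, 10) + (36, 6). λ = (6 - 10)/(36 - 23) ≡ 43/13 mod 47. 13⁻¹ ≡ 29 (mod 47) since 13·29 = 377 ≡ 1, so λ ≡ 25.
  x = λ² - 23 - 36 = 625 - 59 ≡ 2; y = λ·(23 - 2) - 10 ≡ 45. → (2, 45)

(2, 45)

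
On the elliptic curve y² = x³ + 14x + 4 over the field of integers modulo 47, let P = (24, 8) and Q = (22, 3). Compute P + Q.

(24, 8) + (22, 3). λ = (3 - 8)/(22 - 24) ≡ 42/45 mod 47. 45⁻¹ ≡ 23 (mod 47), so λ ≡ 26.
  x = λ² - 24 - 22 = 676 - 46 ≡ 19; y = λ·(24 - 19) - 8 ≡ 28. → (19, 28)

(19, 28)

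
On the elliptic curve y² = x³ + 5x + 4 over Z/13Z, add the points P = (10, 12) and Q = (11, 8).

(8, 6)

(10, 12) + (11, 8). λ = (8 - 12)/(11 - 10) ≡ 9/1 mod 13. 1⁻¹ ≡ 1 (mod 13), so λ ≡ 9.
  x = λ² - 10 - 11 = 81 - 21 ≡ 8; y = λ·(10 - 8) - 12 ≡ 6. → (8, 6)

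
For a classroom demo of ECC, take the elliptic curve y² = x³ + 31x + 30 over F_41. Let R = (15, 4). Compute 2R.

tangent at (15, 4): λ = (3·15² + 31)/(2·4) ≡ 9/8. 8⁻¹ ≡ 36 (mod 41), so λ ≡ 9·36 ≡ 37.
  x = λ² - 15 - 15 = 1369 - 30 ≡ 27; y = λ·(15 - 27) - 4 ≡ 3. → (27, 3)

(27, 3)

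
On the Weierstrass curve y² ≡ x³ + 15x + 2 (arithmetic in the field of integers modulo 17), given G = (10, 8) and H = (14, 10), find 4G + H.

(6, 11)

First 4G:
Double-and-add on 4 = (100)₂. Start with G = (10, 8) for the leading 1-bit.
double: tangent at (10, 8): λ = (3·10² + 15)/(2·8) ≡ 9/16. 16⁻¹ ≡ 16 (mod 17) since 16·16 = 256 ≡ 1, so λ ≡ 9·16 ≡ 8.
  x = λ² - 10 - 10 = 64 - 20 ≡ 10; y = λ·(10 - 10) - 8 ≡ 9. → (10, 9)
double: tangent at (10, 9): λ = (3·10² + 15)/(2·9) ≡ 9/1. 1⁻¹ ≡ 1 (mod 17) since 1·1 = 1 ≡ 1, so λ ≡ 9·1 ≡ 9.
  x = λ² - 10 - 10 = 81 - 20 ≡ 10; y = λ·(10 - 10) - 9 ≡ 8. → (10, 8)
4G = (10, 8).
Finally 4G + H:
(10, 8) + (14, 10). λ = (10 - 8)/(14 - 10) ≡ 2/4 mod 17. 4⁻¹ ≡ 13 (mod 17) since 4·13 = 52 ≡ 1, so λ ≡ 9.
  x = λ² - 10 - 14 = 81 - 24 ≡ 6; y = λ·(10 - 6) - 8 ≡ 11. → (6, 11)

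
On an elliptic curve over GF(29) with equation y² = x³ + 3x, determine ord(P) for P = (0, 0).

2

2P: (0, 0) + (0, 0): same x and y₁ ≡ -y₂, so the sum is O.
2P = O, so the order is 2.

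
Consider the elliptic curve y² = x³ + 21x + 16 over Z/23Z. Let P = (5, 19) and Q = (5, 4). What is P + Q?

O

The two points share x = 5 and their y-coordinates satisfy 19 + 4 ≡ 0 (mod 23), so they are inverses. Their sum is ∞.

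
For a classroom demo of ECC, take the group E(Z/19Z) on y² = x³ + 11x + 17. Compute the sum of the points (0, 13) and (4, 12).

(0, 13) + (4, 12). λ = (12 - 13)/(4 - 0) ≡ 18/4 mod 19. 4⁻¹ ≡ 5 (mod 19), so λ ≡ 14.
  x = λ² - 0 - 4 = 196 - 4 ≡ 2; y = λ·(0 - 2) - 13 ≡ 16. → (2, 16)

(2, 16)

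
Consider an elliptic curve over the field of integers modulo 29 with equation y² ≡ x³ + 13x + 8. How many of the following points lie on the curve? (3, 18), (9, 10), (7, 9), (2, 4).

(3, 18): 18² ≡ 5, rhs ≡ 16 → off.
(9, 10): 10² ≡ 13, rhs ≡ 13 → on.
(7, 9): 9² ≡ 23, rhs ≡ 7 → off.
(2, 4): 4² ≡ 16, rhs ≡ 13 → off.

1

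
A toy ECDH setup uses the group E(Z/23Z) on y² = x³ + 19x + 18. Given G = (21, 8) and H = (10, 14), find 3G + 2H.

(21, 15)

First 3G:
Repeated addition: build up to 3G.
2G: tangent at (21, 8): λ = (3·21² + 19)/(2·8) ≡ 8/16. 16⁻¹ ≡ 13 (mod 23), so λ ≡ 8·13 ≡ 12.
  x = λ² - 21 - 21 = 144 - 42 ≡ 10; y = λ·(21 - 10) - 8 ≡ 9. → (10, 9)
3G: (10, 9) + (21, 8). λ = (8 - 9)/(21 - 10) ≡ 22/11 mod 23. 11⁻¹ ≡ 21 (mod 23) since 11·21 = 231 ≡ 1, so λ ≡ 2.
  x = λ² - 10 - 21 = 4 - 31 ≡ 19; y = λ·(10 - 19) - 9 ≡ 19. → (19, 19)
3G = (19, 19).
Next 2H:
Repeated addition: build up to 2H.
2H: tangent at (10, 14): λ = (3·10² + 19)/(2·14) ≡ 20/5. 5⁻¹ ≡ 14 (mod 23), so λ ≡ 20·14 ≡ 4.
  x = λ² - 10 - 10 = 16 - 20 ≡ 19; y = λ·(10 - 19) - 14 ≡ 19. → (19, 19)
2H = (19, 19).
Finally 3G + 2H:
tangent at (19, 19): λ = (3·19² + 19)/(2·19) ≡ 21/15. 15⁻¹ ≡ 20 (mod 23), so λ ≡ 21·20 ≡ 6.
  x = λ² - 19 - 19 = 36 - 38 ≡ 21; y = λ·(19 - 21) - 19 ≡ 15. → (21, 15)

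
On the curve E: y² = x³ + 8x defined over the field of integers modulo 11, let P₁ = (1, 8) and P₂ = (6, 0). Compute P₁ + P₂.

(7, 6)

(1, 8) + (6, 0). λ = (0 - 8)/(6 - 1) ≡ 3/5 mod 11. 5⁻¹ ≡ 9 (mod 11) since 5·9 = 45 ≡ 1, so λ ≡ 5.
  x = λ² - 1 - 6 = 25 - 7 ≡ 7; y = λ·(1 - 7) - 8 ≡ 6. → (7, 6)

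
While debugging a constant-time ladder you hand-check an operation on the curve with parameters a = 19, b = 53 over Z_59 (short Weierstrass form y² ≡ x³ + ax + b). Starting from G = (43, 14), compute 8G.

(57, 19)

Double-and-add on 8 = (1000)₂. Start with G = (43, 14) for the leading 1-bit.
double: tangent at (43, 14): λ = (3·43² + 19)/(2·14) ≡ 20/28. 28⁻¹ ≡ 19 (mod 59), so λ ≡ 20·19 ≡ 26.
  x = λ² - 43 - 43 = 676 - 86 ≡ 0; y = λ·(43 - 0) - 14 ≡ 42. → (0, 42)
double: tangent at (0, 42): λ = (3·0² + 19)/(2·42) ≡ 19/25. 25⁻¹ ≡ 26 (mod 59), so λ ≡ 19·26 ≡ 22.
  x = λ² - 0 - 0 = 484 - 0 ≡ 12; y = λ·(0 - 12) - 42 ≡ 48. → (12, 48)
double: tangent at (12, 48): λ = (3·12² + 19)/(2·48) ≡ 38/37. 37⁻¹ ≡ 8 (mod 59) since 37·8 = 296 ≡ 1, so λ ≡ 38·8 ≡ 9.
  x = λ² - 12 - 12 = 81 - 24 ≡ 57; y = λ·(12 - 57) - 48 ≡ 19. → (57, 19)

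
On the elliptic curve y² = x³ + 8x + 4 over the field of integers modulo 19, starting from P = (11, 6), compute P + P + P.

(0, 17)

Repeated addition: build up to 3P.
2P: tangent at (11, 6): λ = (3·11² + 8)/(2·6) ≡ 10/12. 12⁻¹ ≡ 8 (mod 19), so λ ≡ 10·8 ≡ 4.
  x = λ² - 11 - 11 = 16 - 22 ≡ 13; y = λ·(11 - 13) - 6 ≡ 5. → (13, 5)
3P: (13, 5) + (11, 6). λ = (6 - 5)/(11 - 13) ≡ 1/17 mod 19. 17⁻¹ ≡ 9 (mod 19), so λ ≡ 9.
  x = λ² - 13 - 11 = 81 - 24 ≡ 0; y = λ·(13 - 0) - 5 ≡ 17. → (0, 17)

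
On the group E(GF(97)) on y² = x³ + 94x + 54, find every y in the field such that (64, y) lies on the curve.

x³ + 94x + 54 = 268214 ≡ 9 (mod 97).
Square roots of 9 mod 97: 3 and 94 (since 3² = 9 ≡ 9).

3, 94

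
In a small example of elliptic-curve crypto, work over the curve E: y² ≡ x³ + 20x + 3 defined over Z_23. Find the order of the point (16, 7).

5

2P: tangent at (16, 7): λ = (3·16² + 20)/(2·7) ≡ 6/14. 14⁻¹ ≡ 5 (mod 23), so λ ≡ 6·5 ≡ 7.
  x = λ² - 16 - 16 = 49 - 32 ≡ 17; y = λ·(16 - 17) - 7 ≡ 9. → (17, 9)
3P: (17, 9) + (16, 7). λ = (7 - 9)/(16 - 17) ≡ 21/22 mod 23. 22⁻¹ ≡ 22 (mod 23) since 22·22 = 484 ≡ 1, so λ ≡ 2.
  x = λ² - 17 - 16 = 4 - 33 ≡ 17; y = λ·(17 - 17) - 9 ≡ 14. → (17, 14)
4P: (17, 14) + (16, 7). λ = (7 - 14)/(16 - 17) ≡ 16/22 mod 23. 22⁻¹ ≡ 22 (mod 23) since 22·22 = 484 ≡ 1, so λ ≡ 7.
  x = λ² - 17 - 16 = 49 - 33 ≡ 16; y = λ·(17 - 16) - 14 ≡ 16. → (16, 16)
5P: (16, 16) + (16, 7): same x and y₁ ≡ -y₂, so the sum is O.
5P = O, so the order is 5.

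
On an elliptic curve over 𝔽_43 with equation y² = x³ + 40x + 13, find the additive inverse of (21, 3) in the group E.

-(21, 3) = (21, -3 mod 43) = (21, 40).

(21, 40)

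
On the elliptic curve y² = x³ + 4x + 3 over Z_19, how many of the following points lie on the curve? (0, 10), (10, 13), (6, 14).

(0, 10): 10² ≡ 5, rhs ≡ 3 → off.
(10, 13): 13² ≡ 17, rhs ≡ 17 → on.
(6, 14): 14² ≡ 6, rhs ≡ 15 → off.

1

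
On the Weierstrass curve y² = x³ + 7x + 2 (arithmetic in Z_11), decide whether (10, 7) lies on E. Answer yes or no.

y² = 7² ≡ 5; x³ + 7x + 2 = 1072 ≡ 5 (mod 11). 5 = 5.

yes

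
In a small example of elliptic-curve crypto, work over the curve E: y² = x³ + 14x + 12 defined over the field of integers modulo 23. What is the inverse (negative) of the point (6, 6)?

-(6, 6) = (6, -6 mod 23) = (6, 17).

(6, 17)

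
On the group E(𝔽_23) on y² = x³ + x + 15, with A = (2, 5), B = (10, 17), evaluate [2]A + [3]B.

(2, 5)

First 2A:
Repeated addition: build up to 2A.
2A: tangent at (2, 5): λ = (3·2² + 1)/(2·5) ≡ 13/10. 10⁻¹ ≡ 7 (mod 23) since 10·7 = 70 ≡ 1, so λ ≡ 13·7 ≡ 22.
  x = λ² - 2 - 2 = 484 - 4 ≡ 20; y = λ·(2 - 20) - 5 ≡ 13. → (20, 13)
2A = (20, 13).
Next 3B:
Repeated addition: build up to 3B.
2B: tangent at (10, 17): λ = (3·10² + 1)/(2·17) ≡ 2/11. 11⁻¹ ≡ 21 (mod 23), so λ ≡ 2·21 ≡ 19.
  x = λ² - 10 - 10 = 361 - 20 ≡ 19; y = λ·(10 - 19) - 17 ≡ 19. → (19, 19)
3B: (19, 19) + (10, 17). λ = (17 - 19)/(10 - 19) ≡ 21/14 mod 23. 14⁻¹ ≡ 5 (mod 23), so λ ≡ 13.
  x = λ² - 19 - 10 = 169 - 29 ≡ 2; y = λ·(19 - 2) - 19 ≡ 18. → (2, 18)
3B = (2, 18).
Finally 2A + 3B:
(20, 13) + (2, 18). λ = (18 - 13)/(2 - 20) ≡ 5/5 mod 23. 5⁻¹ ≡ 14 (mod 23), so λ ≡ 1.
  x = λ² - 20 - 2 = 1 - 22 ≡ 2; y = λ·(20 - 2) - 13 ≡ 5. → (2, 5)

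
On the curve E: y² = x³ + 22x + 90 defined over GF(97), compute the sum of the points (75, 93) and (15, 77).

(92, 90)

(75, 93) + (15, 77). λ = (77 - 93)/(15 - 75) ≡ 81/37 mod 97. 37⁻¹ ≡ 21 (mod 97) since 37·21 = 777 ≡ 1, so λ ≡ 52.
  x = λ² - 75 - 15 = 2704 - 90 ≡ 92; y = λ·(75 - 92) - 93 ≡ 90. → (92, 90)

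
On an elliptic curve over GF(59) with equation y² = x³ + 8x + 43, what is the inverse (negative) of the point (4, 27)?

-(4, 27) = (4, -27 mod 59) = (4, 32).

(4, 32)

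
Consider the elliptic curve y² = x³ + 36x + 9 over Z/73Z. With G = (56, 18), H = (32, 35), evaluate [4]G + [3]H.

(33, 59)

First 4G:
Repeated addition: build up to 4G.
2G: tangent at (56, 18): λ = (3·56² + 36)/(2·18) ≡ 27/36. 36⁻¹ ≡ 71 (mod 73), so λ ≡ 27·71 ≡ 19.
  x = λ² - 56 - 56 = 361 - 112 ≡ 30; y = λ·(56 - 30) - 18 ≡ 38. → (30, 38)
3G: (30, 38) + (56, 18). λ = (18 - 38)/(56 - 30) ≡ 53/26 mod 73. 26⁻¹ ≡ 59 (mod 73), so λ ≡ 61.
  x = λ² - 30 - 56 = 3721 - 86 ≡ 58; y = λ·(30 - 58) - 38 ≡ 6. → (58, 6)
4G: (58, 6) + (56, 18). λ = (18 - 6)/(56 - 58) ≡ 12/71 mod 73. 71⁻¹ ≡ 36 (mod 73), so λ ≡ 67.
  x = λ² - 58 - 56 = 4489 - 114 ≡ 68; y = λ·(58 - 68) - 6 ≡ 54. → (68, 54)
4G = (68, 54).
Next 3H:
Repeated addition: build up to 3H.
2H: tangent at (32, 35): λ = (3·32² + 36)/(2·35) ≡ 42/70. 70⁻¹ ≡ 24 (mod 73) since 70·24 = 1680 ≡ 1, so λ ≡ 42·24 ≡ 59.
  x = λ² - 32 - 32 = 3481 - 64 ≡ 59; y = λ·(32 - 59) - 35 ≡ 51. → (59, 51)
3H: (59, 51) + (32, 35). λ = (35 - 51)/(32 - 59) ≡ 57/46 mod 73. 46⁻¹ ≡ 27 (mod 73) since 46·27 = 1242 ≡ 1, so λ ≡ 6.
  x = λ² - 59 - 32 = 36 - 91 ≡ 18; y = λ·(59 - 18) - 51 ≡ 49. → (18, 49)
3H = (18, 49).
Finally 4G + 3H:
(68, 54) + (18, 49). λ = (49 - 54)/(18 - 68) ≡ 68/23 mod 73. 23⁻¹ ≡ 54 (mod 73), so λ ≡ 22.
  x = λ² - 68 - 18 = 484 - 86 ≡ 33; y = λ·(68 - 33) - 54 ≡ 59. → (33, 59)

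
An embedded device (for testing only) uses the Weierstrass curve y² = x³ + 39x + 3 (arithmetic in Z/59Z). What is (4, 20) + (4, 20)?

(45, 28)

tangent at (4, 20): λ = (3·4² + 39)/(2·20) ≡ 28/40. 40⁻¹ ≡ 31 (mod 59), so λ ≡ 28·31 ≡ 42.
  x = λ² - 4 - 4 = 1764 - 8 ≡ 45; y = λ·(4 - 45) - 20 ≡ 28. → (45, 28)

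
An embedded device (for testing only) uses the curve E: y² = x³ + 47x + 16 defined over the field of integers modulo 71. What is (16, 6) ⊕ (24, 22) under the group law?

(35, 27)

(16, 6) + (24, 22). λ = (22 - 6)/(24 - 16) ≡ 16/8 mod 71. 8⁻¹ ≡ 9 (mod 71), so λ ≡ 2.
  x = λ² - 16 - 24 = 4 - 40 ≡ 35; y = λ·(16 - 35) - 6 ≡ 27. → (35, 27)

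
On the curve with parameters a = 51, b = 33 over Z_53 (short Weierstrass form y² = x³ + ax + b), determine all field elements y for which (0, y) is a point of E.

none

x³ + 51x + 33 = 33 ≡ 33 (mod 53).
33 is a non-residue mod 53; no y exists.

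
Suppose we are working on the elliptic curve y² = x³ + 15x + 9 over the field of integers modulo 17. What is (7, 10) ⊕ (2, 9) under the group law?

(6, 14)

(7, 10) + (2, 9). λ = (9 - 10)/(2 - 7) ≡ 16/12 mod 17. 12⁻¹ ≡ 10 (mod 17), so λ ≡ 7.
  x = λ² - 7 - 2 = 49 - 9 ≡ 6; y = λ·(7 - 6) - 10 ≡ 14. → (6, 14)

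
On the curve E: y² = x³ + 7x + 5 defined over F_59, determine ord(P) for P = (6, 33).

2P: tangent at (6, 33): λ = (3·6² + 7)/(2·33) ≡ 56/7. 7⁻¹ ≡ 17 (mod 59) since 7·17 = 119 ≡ 1, so λ ≡ 56·17 ≡ 8.
  x = λ² - 6 - 6 = 64 - 12 ≡ 52; y = λ·(6 - 52) - 33 ≡ 12. → (52, 12)
3P: (52, 12) + (6, 33). λ = (33 - 12)/(6 - 52) ≡ 21/13 mod 59. 13⁻¹ ≡ 50 (mod 59), so λ ≡ 47.
  x = λ² - 52 - 6 = 2209 - 58 ≡ 27; y = λ·(52 - 27) - 12 ≡ 42. → (27, 42)
4P: (27, 42) + (6, 33). λ = (33 - 42)/(6 - 27) ≡ 50/38 mod 59. 38⁻¹ ≡ 14 (mod 59) since 38·14 = 532 ≡ 1, so λ ≡ 51.
  x = λ² - 27 - 6 = 2601 - 33 ≡ 31; y = λ·(27 - 31) - 42 ≡ 49. → (31, 49)
5P: (31, 49) + (6, 33). λ = (33 - 49)/(6 - 31) ≡ 43/34 mod 59. 34⁻¹ ≡ 33 (mod 59) since 34·33 = 1122 ≡ 1, so λ ≡ 3.
  x = λ² - 31 - 6 = 9 - 37 ≡ 31; y = λ·(31 - 31) - 49 ≡ 10. → (31, 10)
6P: (31, 10) + (6, 33). λ = (33 - 10)/(6 - 31) ≡ 23/34 mod 59. 34⁻¹ ≡ 33 (mod 59) since 34·33 = 1122 ≡ 1, so λ ≡ 51.
  x = λ² - 31 - 6 = 2601 - 37 ≡ 27; y = λ·(31 - 27) - 10 ≡ 17. → (27, 17)
7P: (27, 17) + (6, 33). λ = (33 - 17)/(6 - 27) ≡ 16/38 mod 59. 38⁻¹ ≡ 14 (mod 59), so λ ≡ 47.
  x = λ² - 27 - 6 = 2209 - 33 ≡ 52; y = λ·(27 - 52) - 17 ≡ 47. → (52, 47)
8P: (52, 47) + (6, 33). λ = (33 - 47)/(6 - 52) ≡ 45/13 mod 59. 13⁻¹ ≡ 50 (mod 59), so λ ≡ 8.
  x = λ² - 52 - 6 = 64 - 58 ≡ 6; y = λ·(52 - 6) - 47 ≡ 26. → (6, 26)
9P: (6, 26) + (6, 33): same x and y₁ ≡ -y₂, so the sum is O.
9P = O, so the order is 9.

9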